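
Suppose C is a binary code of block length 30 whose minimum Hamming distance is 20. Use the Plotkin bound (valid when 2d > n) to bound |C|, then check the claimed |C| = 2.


Plotkin bound M ≤ 4; given |C| = 2 ≤ bound (satisfied).

Check applicability: 2d = 40, n = 30.
2d − n = 10 > 0, so Plotkin applies.
Compute d/(2d−n) = 20/10 ≈ 2.0000.
⌊d/(2d−n)⌋ = 2.
Plotkin bound: M ≤ 2·2 = 4.
Given |C| = 2, check: satisfied.
This |C| is below the Plotkin bound.


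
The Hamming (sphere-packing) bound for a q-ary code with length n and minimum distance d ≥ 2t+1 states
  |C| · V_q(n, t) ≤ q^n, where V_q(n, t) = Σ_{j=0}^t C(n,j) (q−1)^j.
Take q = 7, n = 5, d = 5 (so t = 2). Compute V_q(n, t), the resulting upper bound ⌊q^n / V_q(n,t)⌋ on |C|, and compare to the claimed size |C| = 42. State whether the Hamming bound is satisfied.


V_q(n, t) = 391, q^n = 16807, Hamming bound = 42, |C| = 42 ≤ bound (satisfied).

Step 1: Compute V_q(n, t) = Σ_{j=0}^2 C(n, j) (q−1)^j.
  j = 0: C(5,0)·(6)^0 = 1·1 = 1.
  j = 1: C(5,1)·(6)^1 = 5·6 = 30.
  j = 2: C(5,2)·(6)^2 = 10·36 = 360.
  V_q(n, t) = 1 + 30 + 360 = 391.
Step 2: q^n = 7^5 = 16807.
Step 3: Hamming bound ⌊q^n / V_q(n,t)⌋ = ⌊16807/391⌋ = 42.
Step 4: Compare |C| = 42 to 42: satisfied.
The claimed |C| lies at the Hamming bound (tight).


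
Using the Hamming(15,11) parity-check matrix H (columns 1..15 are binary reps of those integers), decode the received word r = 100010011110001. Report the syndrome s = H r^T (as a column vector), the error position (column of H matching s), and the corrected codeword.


s = (1, 0, 1, 1)^T, error position = 11, corrected codeword c = 100010011100001

Compute s = H r^T mod 2 one row at a time:
  s_1 = 1 + 1 + 1 + 1 + 0 + 0 + 0 + 1 = 5 ≡ 1 (mod 2).
  s_2 = 0 + 1 + 0 + 0 + 0 + 0 + 0 + 1 = 2 ≡ 0 (mod 2).
  s_3 = 0 + 0 + 0 + 0 + 1 + 1 + 0 + 1 = 3 ≡ 1 (mod 2).
  s_4 = 1 + 0 + 1 + 0 + 1 + 1 + 0 + 1 = 5 ≡ 1 (mod 2).
s = (1, 0, 1, 1)^T — this equals column 11 of H (binary 1011), so error is at position 11.
Correct: flip bit 11 of r = 100010011110001 to get c = 100010011100001.


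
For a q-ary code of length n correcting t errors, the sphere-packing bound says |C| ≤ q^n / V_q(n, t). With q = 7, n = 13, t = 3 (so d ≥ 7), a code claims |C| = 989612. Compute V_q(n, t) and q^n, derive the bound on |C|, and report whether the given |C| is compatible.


V_q(n, t) = 64663, q^n = 96889010407, Hamming bound = 1498368, |C| = 989612 ≤ bound (satisfied).

Step 1: Compute V_q(n, t) = Σ_{j=0}^3 C(n, j) (q−1)^j.
  j = 0: C(13,0)·(6)^0 = 1·1 = 1.
  j = 1: C(13,1)·(6)^1 = 13·6 = 78.
  j = 2: C(13,2)·(6)^2 = 78·36 = 2808.
  j = 3: C(13,3)·(6)^3 = 286·216 = 61776.
  V_q(n, t) = 1 + 78 + 2808 + 61776 = 64663.
Step 2: q^n = 7^13 = 96889010407.
Step 3: Hamming bound ⌊q^n / V_q(n,t)⌋ = ⌊96889010407/64663⌋ = 1498368.
Step 4: Compare |C| = 989612 to 1498368: satisfied.
The claimed |C| lies below the Hamming bound.


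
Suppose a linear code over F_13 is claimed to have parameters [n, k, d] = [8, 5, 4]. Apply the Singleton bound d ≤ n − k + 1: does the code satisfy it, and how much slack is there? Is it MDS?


Singleton RHS = n − k + 1 = 4, slack = 0, bound satisfied, MDS.

Singleton bound: d ≤ n − k + 1.
Here n = 8, k = 5, so n − k + 1 = 4.
Given d = 4, check d ≤ 4: YES.
Slack = (n − k + 1) − d = 0.
The code is MDS (slack = 0).
Description: the claimed parameters are [8, 5, 4]_13; such a code would be MDS (meets Singleton bound).


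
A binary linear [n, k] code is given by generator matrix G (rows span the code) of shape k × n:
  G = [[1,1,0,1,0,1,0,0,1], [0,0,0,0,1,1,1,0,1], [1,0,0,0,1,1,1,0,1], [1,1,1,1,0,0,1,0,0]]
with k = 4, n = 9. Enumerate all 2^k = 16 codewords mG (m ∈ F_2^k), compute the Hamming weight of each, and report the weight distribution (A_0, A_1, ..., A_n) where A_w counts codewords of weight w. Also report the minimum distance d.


Weight distribution: A_0 = 1, A_1 = 1, A_2 = 1, A_3 = 1, A_4 = 5, A_5 = 5, A_6 = 1, A_7 = 1. Minimum distance d = 1.

Enumerate all 2^4 = 16 messages m ∈ F_2^4.
For each, compute codeword c = mG in F_2^9, then tally its weight.
  m = 0000 → c = 000000000, weight = 0.
  m = 1000 → c = 110101001, weight = 5.
  m = 0100 → c = 000011101, weight = 4.
  m = 1100 → c = 110110100, weight = 5.
  m = 0010 → c = 100011101, weight = 5.
  m = 1010 → c = 010110100, weight = 4.
  m = 0110 → c = 100000000, weight = 1.
  m = 1110 → c = 010101001, weight = 4.
  m = 0001 → c = 111100100, weight = 5.
  m = 1001 → c = 001001101, weight = 4.
  m = 0101 → c = 111111001, weight = 7.
  m = 1101 → c = 001010000, weight = 2.
  m = 0011 → c = 011111001, weight = 6.
  m = 1011 → c = 101010000, weight = 3.
  m = 0111 → c = 011100100, weight = 4.
  m = 1111 → c = 101001101, weight = 5.
Tally weights:
  weight 0: 1 codewords.
  weight 1: 1 codewords.
  weight 2: 1 codewords.
  weight 3: 1 codewords.
  weight 4: 5 codewords.
  weight 5: 5 codewords.
  weight 6: 1 codewords.
  weight 7: 1 codewords.
Minimum distance d = smallest w > 0 with A_w > 0 = 1.
Sanity: Σ A_w = 16 = 2^4 = 16 ✓.


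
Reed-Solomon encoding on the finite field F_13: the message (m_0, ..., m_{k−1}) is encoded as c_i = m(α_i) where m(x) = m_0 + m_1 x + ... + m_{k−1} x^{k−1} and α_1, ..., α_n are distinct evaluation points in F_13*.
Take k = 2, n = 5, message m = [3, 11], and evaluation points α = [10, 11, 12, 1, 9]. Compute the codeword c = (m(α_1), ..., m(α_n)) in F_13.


c = [9, 7, 5, 1, 11]

Message polynomial: m(x) = 3 + 11·x (mod 13).
For each evaluation point α_i, compute m(α_i) mod 13:
  α_1 = 10: Horner steps 11 → 9, so m(10) = 9.
  α_2 = 11: Horner steps 11 → 7, so m(11) = 7.
  α_3 = 12: Horner steps 11 → 5, so m(12) = 5.
  α_4 = 1: Horner steps 11 → 1, so m(1) = 1.
  α_5 = 9: Horner steps 11 → 11, so m(9) = 11.
Codeword c = [9, 7, 5, 1, 11] ∈ F_13^5.


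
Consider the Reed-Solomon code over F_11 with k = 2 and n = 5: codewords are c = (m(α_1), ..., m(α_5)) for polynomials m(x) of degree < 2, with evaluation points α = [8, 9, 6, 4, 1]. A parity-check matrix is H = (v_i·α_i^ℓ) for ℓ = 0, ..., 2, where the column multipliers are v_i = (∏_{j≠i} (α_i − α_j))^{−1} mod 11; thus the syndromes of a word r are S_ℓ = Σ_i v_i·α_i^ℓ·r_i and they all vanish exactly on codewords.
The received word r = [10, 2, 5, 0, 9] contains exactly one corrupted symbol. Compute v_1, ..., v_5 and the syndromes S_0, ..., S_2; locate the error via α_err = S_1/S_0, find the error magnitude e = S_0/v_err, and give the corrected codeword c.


S = (5, 1, 9), error at position 2, error magnitude e = 6, c = [10, 7, 5, 0, 9].

Step 1: column multipliers v_i = (∏_{j≠i}(α_i − α_j))^{−1} mod 11.
  i = 1 (α = 8): (8−9)(8−6)(8−4)(8−1) = (−1)·2·4·7 = −56 ≡ 10, so v_1 = 10^{−1} = 10 (mod 11).
  i = 2 (α = 9): (9−8)(9−6)(9−4)(9−1) = 1·3·5·8 = 120 ≡ 10, so v_2 = 10^{−1} = 10 (mod 11).
  i = 3 (α = 6): (6−8)(6−9)(6−4)(6−1) = (−2)·(−3)·2·5 = 60 ≡ 5, so v_3 = 5^{−1} = 9 (mod 11).
  i = 4 (α = 4): (4−8)(4−9)(4−6)(4−1) = (−4)·(−5)·(−2)·3 = −120 ≡ 1, so v_4 = 1^{−1} = 1 (mod 11).
  i = 5 (α = 1): (1−8)(1−9)(1−6)(1−4) = (−7)·(−8)·(−5)·(−3) = 840 ≡ 4, so v_5 = 4^{−1} = 3 (mod 11).
  v = [10, 10, 9, 1, 3].
Step 2: syndromes of r = [10, 2, 5, 0, 9] (all sums mod 11).
  S_0 = Σ v_i r_i = 10·10 + 10·2 + 9·5 + 1·0 + 3·9 = 192 ≡ 5.
  S_1 = Σ v_i α_i r_i = 10·8·10 + 10·9·2 + 9·6·5 + 1·4·0 + 3·1·9 = 1277 ≡ 1.
  α_i^2 mod 11 = [9, 4, 3, 5, 1].
  S_2 = Σ v_i α_i^2 r_i = 10·9·10 + 10·4·2 + 9·3·5 + 1·5·0 + 3·1·9 = 1142 ≡ 9.
  S = (5, 1, 9) ≠ 0, so r is not a codeword (an error is present).
Step 3: locate the error. For a single error e at position i, S_ℓ = v_i·e·α_i^ℓ, so α_err = S_1/S_0.
  S_0^{−1} = 5^{−1} = 9 (mod 11), so α_err = 1·9 = 9 ≡ 9 = α_2. Error position i = 2.
  Consistency check: S_2/S_1 = 9·1 = 9 ≡ 9 = α_err ✓ (single-error assumption holds).
Step 4: error magnitude e = S_0/v_2 = S_0·∏_{j≠2}(α_2 − α_j) = 5·10 = 50 ≡ 6 (mod 11).
Step 5: correct position 2: c_2 = r_2 − e = 2 − 6 ≡ 7 (mod 11). Hence c = [10, 7, 5, 0, 9].
  Check: interpolating c through the α_i gives m(x) = 1 + 8·x (degree < 2) with m(α_i) = c_i for every i, so c is indeed a codeword.


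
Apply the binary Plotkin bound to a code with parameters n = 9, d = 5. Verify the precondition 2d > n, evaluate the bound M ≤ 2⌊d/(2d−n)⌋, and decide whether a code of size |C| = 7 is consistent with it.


Plotkin bound M ≤ 10; given |C| = 7 ≤ bound (satisfied).

Check applicability: 2d = 10, n = 9.
2d − n = 1 > 0, so Plotkin applies.
Compute d/(2d−n) = 5/1 ≈ 5.0000.
⌊d/(2d−n)⌋ = 5.
Plotkin bound: M ≤ 2·5 = 10.
Given |C| = 7, check: satisfied.
This |C| is below the Plotkin bound.


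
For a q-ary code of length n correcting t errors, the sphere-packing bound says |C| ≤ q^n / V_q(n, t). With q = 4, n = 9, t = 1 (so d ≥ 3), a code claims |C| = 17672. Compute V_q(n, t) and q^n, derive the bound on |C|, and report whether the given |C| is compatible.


V_q(n, t) = 28, q^n = 262144, Hamming bound = 9362, |C| = 17672 > bound (violated).

Step 1: Compute V_q(n, t) = Σ_{j=0}^1 C(n, j) (q−1)^j.
  j = 0: C(9,0)·(3)^0 = 1·1 = 1.
  j = 1: C(9,1)·(3)^1 = 9·3 = 27.
  V_q(n, t) = 1 + 27 = 28.
Step 2: q^n = 4^9 = 262144.
Step 3: Hamming bound ⌊q^n / V_q(n,t)⌋ = ⌊262144/28⌋ = 9362.
Step 4: Compare |C| = 17672 to 9362: violated.
The claimed |C| lies above the Hamming bound, so no 4-ary code of length 9 with d ≥ 3 can have 17672 codewords.


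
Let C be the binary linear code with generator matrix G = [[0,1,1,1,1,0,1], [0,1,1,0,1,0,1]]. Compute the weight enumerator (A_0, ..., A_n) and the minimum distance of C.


Weight distribution: A_0 = 1, A_1 = 1, A_4 = 1, A_5 = 1. Minimum distance d = 1.

Enumerate all 2^2 = 4 messages m ∈ F_2^2.
For each, compute codeword c = mG in F_2^7, then tally its weight.
  m = 00 → c = 0000000, weight = 0.
  m = 10 → c = 0111101, weight = 5.
  m = 01 → c = 0110101, weight = 4.
  m = 11 → c = 0001000, weight = 1.
Tally weights:
  weight 0: 1 codewords.
  weight 1: 1 codewords.
  weight 4: 1 codewords.
  weight 5: 1 codewords.
Minimum distance d = smallest w > 0 with A_w > 0 = 1.
Sanity: Σ A_w = 4 = 2^2 = 4 ✓.


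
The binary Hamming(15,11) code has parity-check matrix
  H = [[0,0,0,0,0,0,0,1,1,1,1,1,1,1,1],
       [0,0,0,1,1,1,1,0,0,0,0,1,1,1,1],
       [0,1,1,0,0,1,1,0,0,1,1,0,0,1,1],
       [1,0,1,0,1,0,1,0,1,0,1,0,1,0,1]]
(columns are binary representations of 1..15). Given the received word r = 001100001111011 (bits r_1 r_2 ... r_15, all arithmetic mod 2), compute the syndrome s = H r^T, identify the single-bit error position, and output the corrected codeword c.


s = (0, 0, 1, 0)^T, error position = 2, corrected codeword c = 011100001111011

Compute s = H r^T mod 2 one row at a time:
  s_1 = 0 + 1 + 1 + 1 + 1 + 0 + 1 + 1 = 6 ≡ 0 (mod 2).
  s_2 = 1 + 0 + 0 + 0 + 1 + 0 + 1 + 1 = 4 ≡ 0 (mod 2).
  s_3 = 0 + 1 + 0 + 0 + 1 + 1 + 1 + 1 = 5 ≡ 1 (mod 2).
  s_4 = 0 + 1 + 0 + 0 + 1 + 1 + 0 + 1 = 4 ≡ 0 (mod 2).
s = (0, 0, 1, 0)^T — this equals column 2 of H (binary 0010), so error is at position 2.
Correct: flip bit 2 of r = 001100001111011 to get c = 011100001111011.


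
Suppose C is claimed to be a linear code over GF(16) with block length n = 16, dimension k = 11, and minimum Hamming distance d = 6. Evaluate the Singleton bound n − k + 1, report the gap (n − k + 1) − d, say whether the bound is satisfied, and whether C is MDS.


Singleton RHS = n − k + 1 = 6, slack = 0, bound satisfied, MDS.

Singleton bound: d ≤ n − k + 1.
Here n = 16, k = 11, so n − k + 1 = 6.
Given d = 6, check d ≤ 6: YES.
Slack = (n − k + 1) − d = 0.
The code is MDS (slack = 0).
Description: the claimed parameters are [16, 11, 6]_16; such a code would be MDS (meets Singleton bound).


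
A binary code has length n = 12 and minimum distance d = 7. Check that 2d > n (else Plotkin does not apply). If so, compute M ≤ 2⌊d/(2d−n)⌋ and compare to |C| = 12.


Plotkin bound M ≤ 6; given |C| = 12 > bound (violated).

Check applicability: 2d = 14, n = 12.
2d − n = 2 > 0, so Plotkin applies.
Compute d/(2d−n) = 7/2 ≈ 3.5000.
⌊d/(2d−n)⌋ = 3.
Plotkin bound: M ≤ 2·3 = 6.
Given |C| = 12, check: VIOLATED.
This |C| is above the Plotkin bound, so no binary code with n = 12, d = 7 and 12 codewords exists.


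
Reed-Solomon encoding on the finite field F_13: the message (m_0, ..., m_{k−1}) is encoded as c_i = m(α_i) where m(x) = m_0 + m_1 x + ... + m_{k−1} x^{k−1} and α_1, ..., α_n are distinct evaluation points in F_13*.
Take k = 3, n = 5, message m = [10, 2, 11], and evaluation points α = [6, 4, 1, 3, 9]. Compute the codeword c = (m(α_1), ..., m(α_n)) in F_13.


c = [2, 12, 10, 11, 9]

Message polynomial: m(x) = 10 + 2·x + 11·x^2 (mod 13).
For each evaluation point α_i, compute m(α_i) mod 13:
  α_1 = 6: Horner steps 11 → 3 → 2, so m(6) = 2.
  α_2 = 4: Horner steps 11 → 7 → 12, so m(4) = 12.
  α_3 = 1: Horner steps 11 → 0 → 10, so m(1) = 10.
  α_4 = 3: Horner steps 11 → 9 → 11, so m(3) = 11.
  α_5 = 9: Horner steps 11 → 10 → 9, so m(9) = 9.
Codeword c = [2, 12, 10, 11, 9] ∈ F_13^5.


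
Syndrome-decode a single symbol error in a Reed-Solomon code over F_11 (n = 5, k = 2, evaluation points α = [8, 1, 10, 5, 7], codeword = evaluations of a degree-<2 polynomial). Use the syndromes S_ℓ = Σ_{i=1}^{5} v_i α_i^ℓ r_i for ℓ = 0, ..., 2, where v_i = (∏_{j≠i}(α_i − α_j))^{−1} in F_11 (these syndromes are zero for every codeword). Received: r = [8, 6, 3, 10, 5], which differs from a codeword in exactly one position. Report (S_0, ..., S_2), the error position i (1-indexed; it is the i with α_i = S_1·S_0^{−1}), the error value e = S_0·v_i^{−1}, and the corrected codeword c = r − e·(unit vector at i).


S = (6, 6, 6), error at position 2, error magnitude e = 8, c = [8, 9, 3, 10, 5].

Step 1: column multipliers v_i = (∏_{j≠i}(α_i − α_j))^{−1} mod 11.
  i = 1 (α = 8): (8−1)(8−10)(8−5)(8−7) = 7·(−2)·3·1 = −42 ≡ 2, so v_1 = 2^{−1} = 6 (mod 11).
  i = 2 (α = 1): (1−8)(1−10)(1−5)(1−7) = (−7)·(−9)·(−4)·(−6) = 1512 ≡ 5, so v_2 = 5^{−1} = 9 (mod 11).
  i = 3 (α = 10): (10−8)(10−1)(10−5)(10−7) = 2·9·5·3 = 270 ≡ 6, so v_3 = 6^{−1} = 2 (mod 11).
  i = 4 (α = 5): (5−8)(5−1)(5−10)(5−7) = (−3)·4·(−5)·(−2) = −120 ≡ 1, so v_4 = 1^{−1} = 1 (mod 11).
  i = 5 (α = 7): (7−8)(7−1)(7−10)(7−5) = (−1)·6·(−3)·2 = 36 ≡ 3, so v_5 = 3^{−1} = 4 (mod 11).
  v = [6, 9, 2, 1, 4].
Step 2: syndromes of r = [8, 6, 3, 10, 5] (all sums mod 11).
  S_0 = Σ v_i r_i = 6·8 + 9·6 + 2·3 + 1·10 + 4·5 = 138 ≡ 6.
  S_1 = Σ v_i α_i r_i = 6·8·8 + 9·1·6 + 2·10·3 + 1·5·10 + 4·7·5 = 688 ≡ 6.
  α_i^2 mod 11 = [9, 1, 1, 3, 5].
  S_2 = Σ v_i α_i^2 r_i = 6·9·8 + 9·1·6 + 2·1·3 + 1·3·10 + 4·5·5 = 622 ≡ 6.
  S = (6, 6, 6) ≠ 0, so r is not a codeword (an error is present).
Step 3: locate the error. For a single error e at position i, S_ℓ = v_i·e·α_i^ℓ, so α_err = S_1/S_0.
  S_0^{−1} = 6^{−1} = 2 (mod 11), so α_err = 6·2 = 12 ≡ 1 = α_2. Error position i = 2.
  Consistency check: S_2/S_1 = 6·2 = 12 ≡ 1 = α_err ✓ (single-error assumption holds).
Step 4: error magnitude e = S_0/v_2 = S_0·∏_{j≠2}(α_2 − α_j) = 6·5 = 30 ≡ 8 (mod 11).
Step 5: correct position 2: c_2 = r_2 − e = 6 − 8 ≡ 9 (mod 11). Hence c = [8, 9, 3, 10, 5].
  Check: interpolating c through the α_i gives m(x) = 6 + 3·x (degree < 2) with m(α_i) = c_i for every i, so c is indeed a codeword.


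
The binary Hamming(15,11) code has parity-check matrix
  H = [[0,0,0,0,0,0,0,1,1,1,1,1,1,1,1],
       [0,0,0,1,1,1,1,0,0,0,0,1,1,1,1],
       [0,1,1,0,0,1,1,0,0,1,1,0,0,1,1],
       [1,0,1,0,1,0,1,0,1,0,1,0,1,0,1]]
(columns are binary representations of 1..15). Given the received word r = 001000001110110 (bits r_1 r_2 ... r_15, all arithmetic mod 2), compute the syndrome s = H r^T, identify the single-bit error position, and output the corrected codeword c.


s = (1, 0, 0, 0)^T, error position = 8, corrected codeword c = 001000011110110

Compute s = H r^T mod 2 one row at a time:
  s_1 = 0 + 1 + 1 + 1 + 0 + 1 + 1 + 0 = 5 ≡ 1 (mod 2).
  s_2 = 0 + 0 + 0 + 0 + 0 + 1 + 1 + 0 = 2 ≡ 0 (mod 2).
  s_3 = 0 + 1 + 0 + 0 + 1 + 1 + 1 + 0 = 4 ≡ 0 (mod 2).
  s_4 = 0 + 1 + 0 + 0 + 1 + 1 + 1 + 0 = 4 ≡ 0 (mod 2).
s = (1, 0, 0, 0)^T — this equals column 8 of H (binary 1000), so error is at position 8.
Correct: flip bit 8 of r = 001000001110110 to get c = 001000011110110.


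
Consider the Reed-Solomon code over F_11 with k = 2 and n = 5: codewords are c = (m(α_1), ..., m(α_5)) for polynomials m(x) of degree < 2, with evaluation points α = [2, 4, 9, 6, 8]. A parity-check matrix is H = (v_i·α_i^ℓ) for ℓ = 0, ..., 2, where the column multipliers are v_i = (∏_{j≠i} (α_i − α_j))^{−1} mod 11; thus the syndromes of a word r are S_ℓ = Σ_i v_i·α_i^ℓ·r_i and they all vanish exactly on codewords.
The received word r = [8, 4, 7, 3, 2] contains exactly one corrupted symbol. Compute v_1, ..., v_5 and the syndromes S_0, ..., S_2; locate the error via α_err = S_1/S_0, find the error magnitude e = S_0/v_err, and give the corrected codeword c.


S = (6, 1, 2), error at position 1, error magnitude e = 3, c = [5, 4, 7, 3, 2].

Step 1: column multipliers v_i = (∏_{j≠i}(α_i − α_j))^{−1} mod 11.
  i = 1 (α = 2): (2−4)(2−9)(2−6)(2−8) = (−2)·(−7)·(−4)·(−6) = 336 ≡ 6, so v_1 = 6^{−1} = 2 (mod 11).
  i = 2 (α = 4): (4−2)(4−9)(4−6)(4−8) = 2·(−5)·(−2)·(−4) = −80 ≡ 8, so v_2 = 8^{−1} = 7 (mod 11).
  i = 3 (α = 9): (9−2)(9−4)(9−6)(9−8) = 7·5·3·1 = 105 ≡ 6, so v_3 = 6^{−1} = 2 (mod 11).
  i = 4 (α = 6): (6−2)(6−4)(6−9)(6−8) = 4·2·(−3)·(−2) = 48 ≡ 4, so v_4 = 4^{−1} = 3 (mod 11).
  i = 5 (α = 8): (8−2)(8−4)(8−9)(8−6) = 6·4·(−1)·2 = −48 ≡ 7, so v_5 = 7^{−1} = 8 (mod 11).
  v = [2, 7, 2, 3, 8].
Step 2: syndromes of r = [8, 4, 7, 3, 2] (all sums mod 11).
  S_0 = Σ v_i r_i = 2·8 + 7·4 + 2·7 + 3·3 + 8·2 = 83 ≡ 6.
  S_1 = Σ v_i α_i r_i = 2·2·8 + 7·4·4 + 2·9·7 + 3·6·3 + 8·8·2 = 452 ≡ 1.
  α_i^2 mod 11 = [4, 5, 4, 3, 9].
  S_2 = Σ v_i α_i^2 r_i = 2·4·8 + 7·5·4 + 2·4·7 + 3·3·3 + 8·9·2 = 431 ≡ 2.
  S = (6, 1, 2) ≠ 0, so r is not a codeword (an error is present).
Step 3: locate the error. For a single error e at position i, S_ℓ = v_i·e·α_i^ℓ, so α_err = S_1/S_0.
  S_0^{−1} = 6^{−1} = 2 (mod 11), so α_err = 1·2 = 2 ≡ 2 = α_1. Error position i = 1.
  Consistency check: S_2/S_1 = 2·1 = 2 ≡ 2 = α_err ✓ (single-error assumption holds).
Step 4: error magnitude e = S_0/v_1 = S_0·∏_{j≠1}(α_1 − α_j) = 6·6 = 36 ≡ 3 (mod 11).
Step 5: correct position 1: c_1 = r_1 − e = 8 − 3 ≡ 5 (mod 11). Hence c = [5, 4, 7, 3, 2].
  Check: interpolating c through the α_i gives m(x) = 6 + 5·x (degree < 2) with m(α_i) = c_i for every i, so c is indeed a codeword.


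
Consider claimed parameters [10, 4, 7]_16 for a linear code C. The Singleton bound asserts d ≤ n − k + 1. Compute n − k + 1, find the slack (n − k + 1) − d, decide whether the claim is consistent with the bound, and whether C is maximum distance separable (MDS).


Singleton RHS = n − k + 1 = 7, slack = 0, bound satisfied, MDS.

Singleton bound: d ≤ n − k + 1.
Here n = 10, k = 4, so n − k + 1 = 7.
Given d = 7, check d ≤ 7: YES.
Slack = (n − k + 1) − d = 0.
The code is MDS (slack = 0).
Description: the claimed parameters are [10, 4, 7]_16; such a code would be MDS (meets Singleton bound).


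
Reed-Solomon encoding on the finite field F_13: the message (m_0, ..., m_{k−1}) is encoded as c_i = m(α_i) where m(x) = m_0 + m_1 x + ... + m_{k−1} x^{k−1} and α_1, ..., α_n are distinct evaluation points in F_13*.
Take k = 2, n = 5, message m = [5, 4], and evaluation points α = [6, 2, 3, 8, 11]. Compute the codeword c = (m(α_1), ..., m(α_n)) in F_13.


c = [3, 0, 4, 11, 10]

Message polynomial: m(x) = 5 + 4·x (mod 13).
For each evaluation point α_i, compute m(α_i) mod 13:
  α_1 = 6: Horner steps 4 → 3, so m(6) = 3.
  α_2 = 2: Horner steps 4 → 0, so m(2) = 0.
  α_3 = 3: Horner steps 4 → 4, so m(3) = 4.
  α_4 = 8: Horner steps 4 → 11, so m(8) = 11.
  α_5 = 11: Horner steps 4 → 10, so m(11) = 10.
Codeword c = [3, 0, 4, 11, 10] ∈ F_13^5.


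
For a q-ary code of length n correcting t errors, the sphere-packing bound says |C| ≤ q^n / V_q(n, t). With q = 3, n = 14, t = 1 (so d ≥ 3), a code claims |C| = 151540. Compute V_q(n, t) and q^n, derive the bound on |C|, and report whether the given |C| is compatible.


V_q(n, t) = 29, q^n = 4782969, Hamming bound = 164929, |C| = 151540 ≤ bound (satisfied).

Step 1: Compute V_q(n, t) = Σ_{j=0}^1 C(n, j) (q−1)^j.
  j = 0: C(14,0)·(2)^0 = 1·1 = 1.
  j = 1: C(14,1)·(2)^1 = 14·2 = 28.
  V_q(n, t) = 1 + 28 = 29.
Step 2: q^n = 3^14 = 4782969.
Step 3: Hamming bound ⌊q^n / V_q(n,t)⌋ = ⌊4782969/29⌋ = 164929.
Step 4: Compare |C| = 151540 to 164929: satisfied.
The claimed |C| lies below the Hamming bound.


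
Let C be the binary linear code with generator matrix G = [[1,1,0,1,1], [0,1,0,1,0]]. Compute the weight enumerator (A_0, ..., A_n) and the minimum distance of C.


Weight distribution: A_0 = 1, A_2 = 2, A_4 = 1. Minimum distance d = 2.

Enumerate all 2^2 = 4 messages m ∈ F_2^2.
For each, compute codeword c = mG in F_2^5, then tally its weight.
  m = 00 → c = 00000, weight = 0.
  m = 10 → c = 11011, weight = 4.
  m = 01 → c = 01010, weight = 2.
  m = 11 → c = 10001, weight = 2.
Tally weights:
  weight 0: 1 codewords.
  weight 2: 2 codewords.
  weight 4: 1 codewords.
Minimum distance d = smallest w > 0 with A_w > 0 = 2.
Sanity: Σ A_w = 4 = 2^2 = 4 ✓.


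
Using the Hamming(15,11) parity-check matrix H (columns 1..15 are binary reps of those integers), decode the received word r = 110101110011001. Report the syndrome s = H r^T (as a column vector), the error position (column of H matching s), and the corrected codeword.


s = (0, 1, 1, 0)^T, error position = 6, corrected codeword c = 110100110011001

Compute s = H r^T mod 2 one row at a time:
  s_1 = 1 + 0 + 0 + 1 + 1 + 0 + 0 + 1 = 4 ≡ 0 (mod 2).
  s_2 = 1 + 0 + 1 + 1 + 1 + 0 + 0 + 1 = 5 ≡ 1 (mod 2).
  s_3 = 1 + 0 + 1 + 1 + 0 + 1 + 0 + 1 = 5 ≡ 1 (mod 2).
  s_4 = 1 + 0 + 0 + 1 + 0 + 1 + 0 + 1 = 4 ≡ 0 (mod 2).
s = (0, 1, 1, 0)^T — this equals column 6 of H (binary 0110), so error is at position 6.
Correct: flip bit 6 of r = 110101110011001 to get c = 110100110011001.


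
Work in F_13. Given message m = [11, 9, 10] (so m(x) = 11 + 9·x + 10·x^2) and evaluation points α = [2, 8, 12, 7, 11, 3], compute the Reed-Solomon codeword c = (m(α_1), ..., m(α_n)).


c = [4, 8, 12, 5, 7, 11]

Message polynomial: m(x) = 11 + 9·x + 10·x^2 (mod 13).
For each evaluation point α_i, compute m(α_i) mod 13:
  α_1 = 2: Horner steps 10 → 3 → 4, so m(2) = 4.
  α_2 = 8: Horner steps 10 → 11 → 8, so m(8) = 8.
  α_3 = 12: Horner steps 10 → 12 → 12, so m(12) = 12.
  α_4 = 7: Horner steps 10 → 1 → 5, so m(7) = 5.
  α_5 = 11: Horner steps 10 → 2 → 7, so m(11) = 7.
  α_6 = 3: Horner steps 10 → 0 → 11, so m(3) = 11.
Codeword c = [4, 8, 12, 5, 7, 11] ∈ F_13^6.


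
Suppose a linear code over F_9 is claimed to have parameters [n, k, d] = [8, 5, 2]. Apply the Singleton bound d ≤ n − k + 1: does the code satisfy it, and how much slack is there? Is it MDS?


Singleton RHS = n − k + 1 = 4, slack = 2, bound satisfied, not MDS.

Singleton bound: d ≤ n − k + 1.
Here n = 8, k = 5, so n − k + 1 = 4.
Given d = 2, check d ≤ 4: YES.
Slack = (n − k + 1) − d = 2.
The code is NOT MDS (slack = 2 > 0).
Description: the claimed parameters are [8, 5, 2]_9; such a code would be non-MDS.


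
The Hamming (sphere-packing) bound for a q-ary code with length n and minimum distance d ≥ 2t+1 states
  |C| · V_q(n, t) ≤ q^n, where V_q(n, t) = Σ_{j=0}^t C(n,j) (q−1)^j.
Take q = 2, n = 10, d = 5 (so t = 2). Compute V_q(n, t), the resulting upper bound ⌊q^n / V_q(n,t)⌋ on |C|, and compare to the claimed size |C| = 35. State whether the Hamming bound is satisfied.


V_q(n, t) = 56, q^n = 1024, Hamming bound = 18, |C| = 35 > bound (violated).

Step 1: Compute V_q(n, t) = Σ_{j=0}^2 C(n, j) (q−1)^j.
  j = 0: C(10,0)·(1)^0 = 1·1 = 1.
  j = 1: C(10,1)·(1)^1 = 10·1 = 10.
  j = 2: C(10,2)·(1)^2 = 45·1 = 45.
  V_q(n, t) = 1 + 10 + 45 = 56.
Step 2: q^n = 2^10 = 1024.
Step 3: Hamming bound ⌊q^n / V_q(n,t)⌋ = ⌊1024/56⌋ = 18.
Step 4: Compare |C| = 35 to 18: violated.
The claimed |C| lies above the Hamming bound, so no 2-ary code of length 10 with d ≥ 5 can have 35 codewords.


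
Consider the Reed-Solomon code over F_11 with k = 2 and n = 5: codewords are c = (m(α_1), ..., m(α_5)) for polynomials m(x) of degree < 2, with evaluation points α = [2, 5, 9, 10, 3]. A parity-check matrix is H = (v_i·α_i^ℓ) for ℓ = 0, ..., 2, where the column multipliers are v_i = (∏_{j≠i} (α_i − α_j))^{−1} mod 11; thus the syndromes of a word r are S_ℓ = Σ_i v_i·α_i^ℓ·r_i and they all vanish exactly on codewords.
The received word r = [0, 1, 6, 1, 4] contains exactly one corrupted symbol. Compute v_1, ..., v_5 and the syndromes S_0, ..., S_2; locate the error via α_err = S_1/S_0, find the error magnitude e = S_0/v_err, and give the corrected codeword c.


S = (7, 4, 7), error at position 4, error magnitude e = 2, c = [0, 1, 6, 10, 4].

Step 1: column multipliers v_i = (∏_{j≠i}(α_i − α_j))^{−1} mod 11.
  i = 1 (α = 2): (2−5)(2−9)(2−10)(2−3) = (−3)·(−7)·(−8)·(−1) = 168 ≡ 3, so v_1 = 3^{−1} = 4 (mod 11).
  i = 2 (α = 5): (5−2)(5−9)(5−10)(5−3) = 3·(−4)·(−5)·2 = 120 ≡ 10, so v_2 = 10^{−1} = 10 (mod 11).
  i = 3 (α = 9): (9−2)(9−5)(9−10)(9−3) = 7·4·(−1)·6 = −168 ≡ 8, so v_3 = 8^{−1} = 7 (mod 11).
  i = 4 (α = 10): (10−2)(10−5)(10−9)(10−3) = 8·5·1·7 = 280 ≡ 5, so v_4 = 5^{−1} = 9 (mod 11).
  i = 5 (α = 3): (3−2)(3−5)(3−9)(3−10) = 1·(−2)·(−6)·(−7) = −84 ≡ 4, so v_5 = 4^{−1} = 3 (mod 11).
  v = [4, 10, 7, 9, 3].
Step 2: syndromes of r = [0, 1, 6, 1, 4] (all sums mod 11).
  S_0 = Σ v_i r_i = 4·0 + 10·1 + 7·6 + 9·1 + 3·4 = 73 ≡ 7.
  S_1 = Σ v_i α_i r_i = 4·2·0 + 10·5·1 + 7·9·6 + 9·10·1 + 3·3·4 = 554 ≡ 4.
  α_i^2 mod 11 = [4, 3, 4, 1, 9].
  S_2 = Σ v_i α_i^2 r_i = 4·4·0 + 10·3·1 + 7·4·6 + 9·1·1 + 3·9·4 = 315 ≡ 7.
  S = (7, 4, 7) ≠ 0, so r is not a codeword (an error is present).
Step 3: locate the error. For a single error e at position i, S_ℓ = v_i·e·α_i^ℓ, so α_err = S_1/S_0.
  S_0^{−1} = 7^{−1} = 8 (mod 11), so α_err = 4·8 = 32 ≡ 10 = α_4. Error position i = 4.
  Consistency check: S_2/S_1 = 7·3 = 21 ≡ 10 = α_err ✓ (single-error assumption holds).
Step 4: error magnitude e = S_0/v_4 = S_0·∏_{j≠4}(α_4 − α_j) = 7·5 = 35 ≡ 2 (mod 11).
Step 5: correct position 4: c_4 = r_4 − e = 1 − 2 ≡ 10 (mod 11). Hence c = [0, 1, 6, 10, 4].
  Check: interpolating c through the α_i gives m(x) = 3 + 4·x (degree < 2) with m(α_i) = c_i for every i, so c is indeed a codeword.


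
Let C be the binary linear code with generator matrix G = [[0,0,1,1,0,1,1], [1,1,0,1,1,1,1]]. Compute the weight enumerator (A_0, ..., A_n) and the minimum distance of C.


Weight distribution: A_0 = 1, A_4 = 2, A_6 = 1. Minimum distance d = 4.

Enumerate all 2^2 = 4 messages m ∈ F_2^2.
For each, compute codeword c = mG in F_2^7, then tally its weight.
  m = 00 → c = 0000000, weight = 0.
  m = 10 → c = 0011011, weight = 4.
  m = 01 → c = 1101111, weight = 6.
  m = 11 → c = 1110100, weight = 4.
Tally weights:
  weight 0: 1 codewords.
  weight 4: 2 codewords.
  weight 6: 1 codewords.
Minimum distance d = smallest w > 0 with A_w > 0 = 4.
Sanity: Σ A_w = 4 = 2^2 = 4 ✓.


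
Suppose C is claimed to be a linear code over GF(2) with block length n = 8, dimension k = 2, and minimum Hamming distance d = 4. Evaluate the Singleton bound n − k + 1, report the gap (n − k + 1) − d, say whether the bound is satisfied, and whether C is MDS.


Singleton RHS = n − k + 1 = 7, slack = 3, bound satisfied, not MDS.

Singleton bound: d ≤ n − k + 1.
Here n = 8, k = 2, so n − k + 1 = 7.
Given d = 4, check d ≤ 7: YES.
Slack = (n − k + 1) − d = 3.
The code is NOT MDS (slack = 3 > 0).
Description: the claimed parameters are [8, 2, 4]_2; such a code would be non-MDS.


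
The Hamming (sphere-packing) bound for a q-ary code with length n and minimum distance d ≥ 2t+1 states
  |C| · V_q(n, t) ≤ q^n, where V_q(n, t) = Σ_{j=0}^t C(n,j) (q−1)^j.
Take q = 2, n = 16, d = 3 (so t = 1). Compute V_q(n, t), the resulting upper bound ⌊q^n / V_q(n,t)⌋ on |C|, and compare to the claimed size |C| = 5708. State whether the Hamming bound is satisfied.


V_q(n, t) = 17, q^n = 65536, Hamming bound = 3855, |C| = 5708 > bound (violated).

Step 1: Compute V_q(n, t) = Σ_{j=0}^1 C(n, j) (q−1)^j.
  j = 0: C(16,0)·(1)^0 = 1·1 = 1.
  j = 1: C(16,1)·(1)^1 = 16·1 = 16.
  V_q(n, t) = 1 + 16 = 17.
Step 2: q^n = 2^16 = 65536.
Step 3: Hamming bound ⌊q^n / V_q(n,t)⌋ = ⌊65536/17⌋ = 3855.
Step 4: Compare |C| = 5708 to 3855: violated.
The claimed |C| lies above the Hamming bound, so no 2-ary code of length 16 with d ≥ 3 can have 5708 codewords.


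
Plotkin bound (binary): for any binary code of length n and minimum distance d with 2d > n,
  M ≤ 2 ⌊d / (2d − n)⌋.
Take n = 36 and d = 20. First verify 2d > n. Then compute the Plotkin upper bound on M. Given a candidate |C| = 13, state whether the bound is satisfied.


Plotkin bound M ≤ 10; given |C| = 13 > bound (violated).

Check applicability: 2d = 40, n = 36.
2d − n = 4 > 0, so Plotkin applies.
Compute d/(2d−n) = 20/4 ≈ 5.0000.
⌊d/(2d−n)⌋ = 5.
Plotkin bound: M ≤ 2·5 = 10.
Given |C| = 13, check: VIOLATED.
This |C| is above the Plotkin bound, so no binary code with n = 36, d = 20 and 13 codewords exists.


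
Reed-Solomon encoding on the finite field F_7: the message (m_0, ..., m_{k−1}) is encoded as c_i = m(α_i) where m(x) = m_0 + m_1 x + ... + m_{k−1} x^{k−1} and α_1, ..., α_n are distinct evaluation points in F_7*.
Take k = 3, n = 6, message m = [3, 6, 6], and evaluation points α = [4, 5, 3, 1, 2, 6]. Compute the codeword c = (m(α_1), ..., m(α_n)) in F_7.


c = [4, 1, 5, 1, 4, 3]

Message polynomial: m(x) = 3 + 6·x + 6·x^2 (mod 7).
For each evaluation point α_i, compute m(α_i) mod 7:
  α_1 = 4: Horner steps 6 → 2 → 4, so m(4) = 4.
  α_2 = 5: Horner steps 6 → 1 → 1, so m(5) = 1.
  α_3 = 3: Horner steps 6 → 3 → 5, so m(3) = 5.
  α_4 = 1: Horner steps 6 → 5 → 1, so m(1) = 1.
  α_5 = 2: Horner steps 6 → 4 → 4, so m(2) = 4.
  α_6 = 6: Horner steps 6 → 0 → 3, so m(6) = 3.
Codeword c = [4, 1, 5, 1, 4, 3] ∈ F_7^6.


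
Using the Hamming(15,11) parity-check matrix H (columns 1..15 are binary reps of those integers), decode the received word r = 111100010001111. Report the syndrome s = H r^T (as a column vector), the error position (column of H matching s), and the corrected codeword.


s = (1, 1, 0, 0)^T, error position = 12, corrected codeword c = 111100010000111

Compute s = H r^T mod 2 one row at a time:
  s_1 = 1 + 0 + 0 + 0 + 1 + 1 + 1 + 1 = 5 ≡ 1 (mod 2).
  s_2 = 1 + 0 + 0 + 0 + 1 + 1 + 1 + 1 = 5 ≡ 1 (mod 2).
  s_3 = 1 + 1 + 0 + 0 + 0 + 0 + 1 + 1 = 4 ≡ 0 (mod 2).
  s_4 = 1 + 1 + 0 + 0 + 0 + 0 + 1 + 1 = 4 ≡ 0 (mod 2).
s = (1, 1, 0, 0)^T — this equals column 12 of H (binary 1100), so error is at position 12.
Correct: flip bit 12 of r = 111100010001111 to get c = 111100010000111.


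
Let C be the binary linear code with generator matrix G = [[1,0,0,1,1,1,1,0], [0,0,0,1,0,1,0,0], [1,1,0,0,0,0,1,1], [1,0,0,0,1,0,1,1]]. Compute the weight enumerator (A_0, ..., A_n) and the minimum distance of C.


Weight distribution: A_0 = 1, A_1 = 1, A_2 = 2, A_3 = 4, A_4 = 3, A_5 = 3, A_6 = 2. Minimum distance d = 1.

Enumerate all 2^4 = 16 messages m ∈ F_2^4.
For each, compute codeword c = mG in F_2^8, then tally its weight.
  m = 0000 → c = 00000000, weight = 0.
  m = 1000 → c = 10011110, weight = 5.
  m = 0100 → c = 00010100, weight = 2.
  m = 1100 → c = 10001010, weight = 3.
  m = 0010 → c = 11000011, weight = 4.
  m = 1010 → c = 01011101, weight = 5.
  m = 0110 → c = 11010111, weight = 6.
  m = 1110 → c = 01001001, weight = 3.
  m = 0001 → c = 10001011, weight = 4.
  m = 1001 → c = 00010101, weight = 3.
  m = 0101 → c = 10011111, weight = 6.
  m = 1101 → c = 00000001, weight = 1.
  m = 0011 → c = 01001000, weight = 2.
  m = 1011 → c = 11010110, weight = 5.
  m = 0111 → c = 01011100, weight = 4.
  m = 1111 → c = 11000010, weight = 3.
Tally weights:
  weight 0: 1 codewords.
  weight 1: 1 codewords.
  weight 2: 2 codewords.
  weight 3: 4 codewords.
  weight 4: 3 codewords.
  weight 5: 3 codewords.
  weight 6: 2 codewords.
Minimum distance d = smallest w > 0 with A_w > 0 = 1.
Sanity: Σ A_w = 16 = 2^4 = 16 ✓.


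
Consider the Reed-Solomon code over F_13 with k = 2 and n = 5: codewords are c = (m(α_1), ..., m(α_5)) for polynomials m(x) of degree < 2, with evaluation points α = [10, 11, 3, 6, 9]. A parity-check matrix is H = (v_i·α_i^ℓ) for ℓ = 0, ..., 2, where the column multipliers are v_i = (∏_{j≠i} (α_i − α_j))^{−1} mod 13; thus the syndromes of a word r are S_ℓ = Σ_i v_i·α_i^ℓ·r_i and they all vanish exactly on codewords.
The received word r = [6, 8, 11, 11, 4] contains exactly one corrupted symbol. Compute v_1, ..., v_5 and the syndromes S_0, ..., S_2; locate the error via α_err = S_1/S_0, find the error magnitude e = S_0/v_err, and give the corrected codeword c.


S = (12, 10, 4), error at position 3, error magnitude e = 6, c = [6, 8, 5, 11, 4].

Step 1: column multipliers v_i = (∏_{j≠i}(α_i − α_j))^{−1} mod 13.
  i = 1 (α = 10): (10−11)(10−3)(10−6)(10−9) = (−1)·7·4·1 = −28 ≡ 11, so v_1 = 11^{−1} = 6 (mod 13).
  i = 2 (α = 11): (11−10)(11−3)(11−6)(11−9) = 1·8·5·2 = 80 ≡ 2, so v_2 = 2^{−1} = 7 (mod 13).
  i = 3 (α = 3): (3−10)(3−11)(3−6)(3−9) = (−7)·(−8)·(−3)·(−6) = 1008 ≡ 7, so v_3 = 7^{−1} = 2 (mod 13).
  i = 4 (α = 6): (6−10)(6−11)(6−3)(6−9) = (−4)·(−5)·3·(−3) = −180 ≡ 2, so v_4 = 2^{−1} = 7 (mod 13).
  i = 5 (α = 9): (9−10)(9−11)(9−3)(9−6) = (−1)·(−2)·6·3 = 36 ≡ 10, so v_5 = 10^{−1} = 4 (mod 13).
  v = [6, 7, 2, 7, 4].
Step 2: syndromes of r = [6, 8, 11, 11, 4] (all sums mod 13).
  S_0 = Σ v_i r_i = 6·6 + 7·8 + 2·11 + 7·11 + 4·4 = 207 ≡ 12.
  S_1 = Σ v_i α_i r_i = 6·10·6 + 7·11·8 + 2·3·11 + 7·6·11 + 4·9·4 = 1648 ≡ 10.
  α_i^2 mod 13 = [9, 4, 9, 10, 3].
  S_2 = Σ v_i α_i^2 r_i = 6·9·6 + 7·4·8 + 2·9·11 + 7·10·11 + 4·3·4 = 1564 ≡ 4.
  S = (12, 10, 4) ≠ 0, so r is not a codeword (an error is present).
Step 3: locate the error. For a single error e at position i, S_ℓ = v_i·e·α_i^ℓ, so α_err = S_1/S_0.
  S_0^{−1} = 12^{−1} = 12 (mod 13), so α_err = 10·12 = 120 ≡ 3 = α_3. Error position i = 3.
  Consistency check: S_2/S_1 = 4·4 = 16 ≡ 3 = α_err ✓ (single-error assumption holds).
Step 4: error magnitude e = S_0/v_3 = S_0·∏_{j≠3}(α_3 − α_j) = 12·7 = 84 ≡ 6 (mod 13).
Step 5: correct position 3: c_3 = r_3 − e = 11 − 6 ≡ 5 (mod 13). Hence c = [6, 8, 5, 11, 4].
  Check: interpolating c through the α_i gives m(x) = 12 + 2·x (degree < 2) with m(α_i) = c_i for every i, so c is indeed a codeword.


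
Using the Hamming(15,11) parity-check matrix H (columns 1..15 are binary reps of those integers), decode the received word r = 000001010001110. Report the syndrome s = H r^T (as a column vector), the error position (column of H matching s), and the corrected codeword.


s = (0, 0, 0, 1)^T, error position = 1, corrected codeword c = 100001010001110

Compute s = H r^T mod 2 one row at a time:
  s_1 = 1 + 0 + 0 + 0 + 1 + 1 + 1 + 0 = 4 ≡ 0 (mod 2).
  s_2 = 0 + 0 + 1 + 0 + 1 + 1 + 1 + 0 = 4 ≡ 0 (mod 2).
  s_3 = 0 + 0 + 1 + 0 + 0 + 0 + 1 + 0 = 2 ≡ 0 (mod 2).
  s_4 = 0 + 0 + 0 + 0 + 0 + 0 + 1 + 0 = 1 ≡ 1 (mod 2).
s = (0, 0, 0, 1)^T — this equals column 1 of H (binary 0001), so error is at position 1.
Correct: flip bit 1 of r = 000001010001110 to get c = 100001010001110.


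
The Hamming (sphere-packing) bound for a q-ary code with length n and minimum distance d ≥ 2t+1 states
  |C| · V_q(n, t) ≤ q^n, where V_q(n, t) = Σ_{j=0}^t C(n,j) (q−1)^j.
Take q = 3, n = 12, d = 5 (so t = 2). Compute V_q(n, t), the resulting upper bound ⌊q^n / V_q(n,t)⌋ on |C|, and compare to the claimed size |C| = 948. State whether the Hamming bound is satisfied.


V_q(n, t) = 289, q^n = 531441, Hamming bound = 1838, |C| = 948 ≤ bound (satisfied).

Step 1: Compute V_q(n, t) = Σ_{j=0}^2 C(n, j) (q−1)^j.
  j = 0: C(12,0)·(2)^0 = 1·1 = 1.
  j = 1: C(12,1)·(2)^1 = 12·2 = 24.
  j = 2: C(12,2)·(2)^2 = 66·4 = 264.
  V_q(n, t) = 1 + 24 + 264 = 289.
Step 2: q^n = 3^12 = 531441.
Step 3: Hamming bound ⌊q^n / V_q(n,t)⌋ = ⌊531441/289⌋ = 1838.
Step 4: Compare |C| = 948 to 1838: satisfied.
The claimed |C| lies below the Hamming bound.


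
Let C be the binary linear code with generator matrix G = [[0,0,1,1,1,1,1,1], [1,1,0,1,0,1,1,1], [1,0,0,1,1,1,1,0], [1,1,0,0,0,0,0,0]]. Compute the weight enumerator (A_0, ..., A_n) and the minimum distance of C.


Weight distribution: A_0 = 1, A_2 = 2, A_3 = 4, A_4 = 2, A_5 = 4, A_6 = 2, A_8 = 1. Minimum distance d = 2.

Enumerate all 2^4 = 16 messages m ∈ F_2^4.
For each, compute codeword c = mG in F_2^8, then tally its weight.
  m = 0000 → c = 00000000, weight = 0.
  m = 1000 → c = 00111111, weight = 6.
  m = 0100 → c = 11010111, weight = 6.
  m = 1100 → c = 11101000, weight = 4.
  m = 0010 → c = 10011110, weight = 5.
  m = 1010 → c = 10100001, weight = 3.
  m = 0110 → c = 01001001, weight = 3.
  m = 1110 → c = 01110110, weight = 5.
  m = 0001 → c = 11000000, weight = 2.
  m = 1001 → c = 11111111, weight = 8.
  m = 0101 → c = 00010111, weight = 4.
  m = 1101 → c = 00101000, weight = 2.
  m = 0011 → c = 01011110, weight = 5.
  m = 1011 → c = 01100001, weight = 3.
  m = 0111 → c = 10001001, weight = 3.
  m = 1111 → c = 10110110, weight = 5.
Tally weights:
  weight 0: 1 codewords.
  weight 2: 2 codewords.
  weight 3: 4 codewords.
  weight 4: 2 codewords.
  weight 5: 4 codewords.
  weight 6: 2 codewords.
  weight 8: 1 codewords.
Minimum distance d = smallest w > 0 with A_w > 0 = 2.
Sanity: Σ A_w = 16 = 2^4 = 16 ✓.


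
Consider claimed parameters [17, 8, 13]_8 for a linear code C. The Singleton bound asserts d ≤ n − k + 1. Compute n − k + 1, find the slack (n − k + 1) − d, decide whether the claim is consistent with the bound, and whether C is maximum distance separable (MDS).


Singleton RHS = n − k + 1 = 10, slack = -3, bound violated (no such code; not MDS).

Singleton bound: d ≤ n − k + 1.
Here n = 17, k = 8, so n − k + 1 = 10.
Given d = 13, check d ≤ 10: NO.
Slack = (n − k + 1) − d = -3.
The slack is negative: d = 13 exceeds n − k + 1 = 10 by 3, so the Singleton bound is violated and no linear [17, 8, 13]_8 code can exist. In particular it is not MDS (MDS requires d = n − k + 1 exactly).
Description: the claimed parameters are [17, 8, 13]_8; such a code would be impossible (violates the Singleton bound).


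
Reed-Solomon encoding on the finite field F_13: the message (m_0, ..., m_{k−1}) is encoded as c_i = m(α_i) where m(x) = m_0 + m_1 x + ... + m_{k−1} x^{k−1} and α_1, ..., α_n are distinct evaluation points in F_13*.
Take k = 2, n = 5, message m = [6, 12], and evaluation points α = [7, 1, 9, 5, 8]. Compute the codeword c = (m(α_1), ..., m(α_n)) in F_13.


c = [12, 5, 10, 1, 11]

Message polynomial: m(x) = 6 + 12·x (mod 13).
For each evaluation point α_i, compute m(α_i) mod 13:
  α_1 = 7: Horner steps 12 → 12, so m(7) = 12.
  α_2 = 1: Horner steps 12 → 5, so m(1) = 5.
  α_3 = 9: Horner steps 12 → 10, so m(9) = 10.
  α_4 = 5: Horner steps 12 → 1, so m(5) = 1.
  α_5 = 8: Horner steps 12 → 11, so m(8) = 11.
Codeword c = [12, 5, 10, 1, 11] ∈ F_13^5.
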